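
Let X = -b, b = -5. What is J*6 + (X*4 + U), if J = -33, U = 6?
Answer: -172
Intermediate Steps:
X = 5 (X = -1*(-5) = 5)
J*6 + (X*4 + U) = -33*6 + (5*4 + 6) = -198 + (20 + 6) = -198 + 26 = -172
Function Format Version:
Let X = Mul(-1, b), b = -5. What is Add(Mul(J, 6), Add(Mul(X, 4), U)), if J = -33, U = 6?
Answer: -172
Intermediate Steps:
X = 5 (X = Mul(-1, -5) = 5)
Add(Mul(J, 6), Add(Mul(X, 4), U)) = Add(Mul(-33, 6), Add(Mul(5, 4), 6)) = Add(-198, Add(20, 6)) = Add(-198, 26) = -172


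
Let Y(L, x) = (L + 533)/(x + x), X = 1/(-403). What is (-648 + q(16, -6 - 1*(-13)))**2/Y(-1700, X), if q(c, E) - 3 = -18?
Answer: 22542/12059 ≈ 1.8693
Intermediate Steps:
q(c, E) = -15 (q(c, E) = 3 - 18 = -15)
X = -1/403 ≈ -0.0024814
Y(L, x) = (533 + L)/(2*x) (Y(L, x) = (533 + L)/((2*x)) = (533 + L)*(1/(2*x)) = (533 + L)/(2*x))
(-648 + q(16, -6 - 1*(-13)))**2/Y(-1700, X) = (-648 - 15)**2/(((533 - 1700)/(2*(-1/403)))) = (-663)**2/(((1/2)*(-403)*(-1167))) = 439569/(470301/2) = 439569*(2/470301) = 22542/12059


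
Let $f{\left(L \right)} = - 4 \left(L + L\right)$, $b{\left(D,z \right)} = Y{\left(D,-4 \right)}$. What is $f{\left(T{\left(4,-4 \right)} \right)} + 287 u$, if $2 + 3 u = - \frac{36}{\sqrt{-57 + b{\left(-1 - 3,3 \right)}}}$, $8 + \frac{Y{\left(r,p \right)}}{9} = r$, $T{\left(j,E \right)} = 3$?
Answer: $- \frac{646}{3} + \frac{1148 i \sqrt{165}}{55} \approx -215.33 + 268.12 i$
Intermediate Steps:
$Y{\left(r,p \right)} = -72 + 9 r$
$b{\left(D,z \right)} = -72 + 9 D$
$f{\left(L \right)} = - 8 L$ ($f{\left(L \right)} = - 4 \cdot 2 L = - 8 L$)
$u = - \frac{2}{3} + \frac{4 i \sqrt{165}}{55}$ ($u = - \frac{2}{3} + \frac{\left(-36\right) \frac{1}{\sqrt{-57 - \left(72 - 9 \left(-1 - 3\right)\right)}}}{3} = - \frac{2}{3} + \frac{\left(-36\right) \frac{1}{\sqrt{-57 + \left(-72 + 9 \left(-4\right)\right)}}}{3} = - \frac{2}{3} + \frac{\left(-36\right) \frac{1}{\sqrt{-57 - 108}}}{3} = - \frac{2}{3} + \frac{\left(-36\right) \frac{1}{\sqrt{-165}}}{3} = - \frac{2}{3} + \frac{\left(-36\right) \frac{1}{i \sqrt{165}}}{3} = - \frac{2}{3} + \frac{\left(-36\right) \left(- \frac{i \sqrt{165}}{165}\right)}{3} = - \frac{2}{3} + \frac{\frac{12}{55} i \sqrt{165}}{3} = - \frac{2}{3} + \frac{4 i \sqrt{165}}{55} \approx -0.66667 + 0.9342 i$)
$f{\left(T{\left(4,-4 \right)} \right)} + 287 u = \left(-8\right) 3 + 287 \left(- \frac{2}{3} + \frac{4 i \sqrt{165}}{55}\right) = -24 - \left(\frac{574}{3} - \frac{1148 i \sqrt{165}}{55}\right) = - \frac{646}{3} + \frac{1148 i \sqrt{165}}{55}$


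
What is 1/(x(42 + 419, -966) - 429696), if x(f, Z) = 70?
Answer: -1/429626 ≈ -2.3276e-6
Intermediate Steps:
1/(x(42 + 419, -966) - 429696) = 1/(70 - 429696) = 1/(-429626) = -1/429626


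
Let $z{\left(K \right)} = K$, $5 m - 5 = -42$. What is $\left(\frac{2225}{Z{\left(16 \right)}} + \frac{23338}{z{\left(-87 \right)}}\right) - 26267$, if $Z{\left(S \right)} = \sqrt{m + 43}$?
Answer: $- \frac{2308567}{87} + \frac{25 \sqrt{890}}{2} \approx -26162.0$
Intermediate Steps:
$m = - \frac{37}{5}$ ($m = 1 + \frac{1}{5} \left(-42\right) = 1 - \frac{42}{5} = - \frac{37}{5} \approx -7.4$)
$Z{\left(S \right)} = \frac{\sqrt{890}}{5}$ ($Z{\left(S \right)} = \sqrt{- \frac{37}{5} + 43} = \sqrt{\frac{178}{5}} = \frac{\sqrt{890}}{5}$)
$\left(\frac{2225}{Z{\left(16 \right)}} + \frac{23338}{z{\left(-87 \right)}}\right) - 26267 = \left(\frac{2225}{\frac{1}{5} \sqrt{890}} + \frac{23338}{-87}\right) - 26267 = \left(2225 \frac{\sqrt{890}}{178} + 23338 \left(- \frac{1}{87}\right)\right) - 26267 = \left(\frac{25 \sqrt{890}}{2} - \frac{23338}{87}\right) - 26267 = \left(- \frac{23338}{87} + \frac{25 \sqrt{890}}{2}\right) - 26267 = - \frac{2308567}{87} + \frac{25 \sqrt{890}}{2}$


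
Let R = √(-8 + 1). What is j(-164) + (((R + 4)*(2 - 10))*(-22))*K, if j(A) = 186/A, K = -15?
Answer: -866013/82 - 2640*I*√7 ≈ -10561.0 - 6984.8*I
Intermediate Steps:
R = I*√7 (R = √(-7) = I*√7 ≈ 2.6458*I)
j(-164) + (((R + 4)*(2 - 10))*(-22))*K = 186/(-164) + (((I*√7 + 4)*(2 - 10))*(-22))*(-15) = 186*(-1/164) + (((4 + I*√7)*(-8))*(-22))*(-15) = -93/82 + ((-32 - 8*I*√7)*(-22))*(-15) = -93/82 + (704 + 176*I*√7)*(-15) = -93/82 + (-10560 - 2640*I*√7) = -866013/82 - 2640*I*√7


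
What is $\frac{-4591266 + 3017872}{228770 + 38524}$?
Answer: $- \frac{786697}{133647} \approx -5.8864$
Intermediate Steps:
$\frac{-4591266 + 3017872}{228770 + 38524} = - \frac{1573394}{267294} = \left(-1573394\right) \frac{1}{267294} = - \frac{786697}{133647}$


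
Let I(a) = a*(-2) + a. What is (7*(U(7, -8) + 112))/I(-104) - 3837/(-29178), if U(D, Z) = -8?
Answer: 69361/9726 ≈ 7.1315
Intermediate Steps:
I(a) = -a (I(a) = -2*a + a = -a)
(7*(U(7, -8) + 112))/I(-104) - 3837/(-29178) = (7*(-8 + 112))/((-1*(-104))) - 3837/(-29178) = (7*104)/104 - 3837*(-1/29178) = 728*(1/104) + 1279/9726 = 7 + 1279/9726 = 69361/9726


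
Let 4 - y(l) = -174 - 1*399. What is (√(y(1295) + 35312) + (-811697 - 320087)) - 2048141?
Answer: -3179925 + √35889 ≈ -3.1797e+6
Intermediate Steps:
y(l) = 577 (y(l) = 4 - (-174 - 1*399) = 4 - (-174 - 399) = 4 - 1*(-573) = 4 + 573 = 577)
(√(y(1295) + 35312) + (-811697 - 320087)) - 2048141 = (√(577 + 35312) + (-811697 - 320087)) - 2048141 = (√35889 - 1131784) - 2048141 = (-1131784 + √35889) - 2048141 = -3179925 + √35889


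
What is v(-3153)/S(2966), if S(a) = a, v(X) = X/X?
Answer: 1/2966 ≈ 0.00033715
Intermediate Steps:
v(X) = 1
v(-3153)/S(2966) = 1/2966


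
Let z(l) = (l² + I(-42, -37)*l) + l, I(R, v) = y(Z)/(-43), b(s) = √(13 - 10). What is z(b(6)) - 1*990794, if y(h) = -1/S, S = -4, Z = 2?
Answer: -990791 + 171*√3/172 ≈ -9.9079e+5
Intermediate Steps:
b(s) = √3
y(h) = ¼ (y(h) = -1/(-4) = -1*(-¼) = ¼)
I(R, v) = -1/172 (I(R, v) = (¼)/(-43) = (¼)*(-1/43) = -1/172)
z(l) = l² + 171*l/172 (z(l) = (l² - l/172) + l = l² + 171*l/172)
z(b(6)) - 1*990794 = √3*(171 + 172*√3)/172 - 1*990794 = √3*(171 + 172*√3)/172 - 990794 = -990794 + √3*(171 + 172*√3)/172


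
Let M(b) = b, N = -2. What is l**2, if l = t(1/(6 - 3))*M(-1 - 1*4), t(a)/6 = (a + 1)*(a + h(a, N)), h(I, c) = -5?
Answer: 313600/9 ≈ 34844.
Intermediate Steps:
t(a) = 6*(1 + a)*(-5 + a) (t(a) = 6*((a + 1)*(a - 5)) = 6*((1 + a)*(-5 + a)) = 6*(1 + a)*(-5 + a))
l = 560/3 (l = (-30 - 24/(6 - 3) + 6*(1/(6 - 3))**2)*(-1 - 1*4) = (-30 - 24/3 + 6*(1/3)**2)*(-1 - 4) = (-30 - 24*1/3 + 6*(1/3)**2)*(-5) = (-30 - 8 + 6*(1/9))*(-5) = (-30 - 8 + 2/3)*(-5) = -112/3*(-5) = 560/3 ≈ 186.67)
l**2 = (560/3)**2 = 313600/9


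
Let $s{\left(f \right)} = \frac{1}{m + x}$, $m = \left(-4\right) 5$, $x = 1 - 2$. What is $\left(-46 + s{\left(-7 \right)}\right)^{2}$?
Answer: $\frac{935089}{441} \approx 2120.4$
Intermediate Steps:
$x = -1$ ($x = 1 - 2 = -1$)
$m = -20$
$s{\left(f \right)} = - \frac{1}{21}$ ($s{\left(f \right)} = \frac{1}{-20 - 1} = \frac{1}{-21} = - \frac{1}{21}$)
$\left(-46 + s{\left(-7 \right)}\right)^{2} = \left(-46 - \frac{1}{21}\right)^{2} = \left(- \frac{967}{21}\right)^{2} = \frac{935089}{441}$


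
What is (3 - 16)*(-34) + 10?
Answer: 452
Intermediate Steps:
(3 - 16)*(-34) + 10 = -13*(-34) + 10 = 442 + 10 = 452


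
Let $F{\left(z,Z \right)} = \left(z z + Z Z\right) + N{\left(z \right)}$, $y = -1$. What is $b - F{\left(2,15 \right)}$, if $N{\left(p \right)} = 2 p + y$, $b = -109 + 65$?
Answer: $-276$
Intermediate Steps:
$b = -44$
$N{\left(p \right)} = -1 + 2 p$ ($N{\left(p \right)} = 2 p - 1 = -1 + 2 p$)
$F{\left(z,Z \right)} = -1 + Z^{2} + z^{2} + 2 z$ ($F{\left(z,Z \right)} = \left(z z + Z Z\right) + \left(-1 + 2 z\right) = \left(z^{2} + Z^{2}\right) + \left(-1 + 2 z\right) = \left(Z^{2} + z^{2}\right) + \left(-1 + 2 z\right) = -1 + Z^{2} + z^{2} + 2 z$)
$b - F{\left(2,15 \right)} = -44 - \left(-1 + 15^{2} + 2^{2} + 2 \cdot 2\right) = -44 - \left(-1 + 225 + 4 + 4\right) = -44 - 232 = -276$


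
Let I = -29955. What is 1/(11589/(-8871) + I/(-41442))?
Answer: -40847998/23837837 ≈ -1.7136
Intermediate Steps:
1/(11589/(-8871) + I/(-41442)) = 1/(11589/(-8871) - 29955/(-41442)) = 1/(11589*(-1/8871) - 29955*(-1/41442)) = 1/(-3863/2957 + 9985/13814) = 1/(-23837837/40847998) = -40847998/23837837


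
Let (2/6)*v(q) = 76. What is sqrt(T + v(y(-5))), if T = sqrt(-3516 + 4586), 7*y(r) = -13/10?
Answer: sqrt(228 + sqrt(1070)) ≈ 16.147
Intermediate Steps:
y(r) = -13/70 (y(r) = (-13/10)/7 = (-13*1/10)/7 = (1/7)*(-13/10) = -13/70)
v(q) = 228 (v(q) = 3*76 = 228)
T = sqrt(1070) ≈ 32.711
sqrt(T + v(y(-5))) = sqrt(sqrt(1070) + 228) = sqrt(228 + sqrt(1070))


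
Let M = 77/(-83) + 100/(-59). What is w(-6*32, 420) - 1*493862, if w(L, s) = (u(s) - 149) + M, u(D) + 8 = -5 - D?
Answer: -2421305111/4897 ≈ -4.9445e+5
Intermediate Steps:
M = -12843/4897 (M = 77*(-1/83) + 100*(-1/59) = -77/83 - 100/59 = -12843/4897 ≈ -2.6226)
u(D) = -13 - D (u(D) = -8 + (-5 - D) = -13 - D)
w(L, s) = -806157/4897 - s (w(L, s) = ((-13 - s) - 149) - 12843/4897 = (-162 - s) - 12843/4897 = -806157/4897 - s)
w(-6*32, 420) - 1*493862 = (-806157/4897 - 1*420) - 1*493862 = (-806157/4897 - 420) - 493862 = -2862897/4897 - 493862 = -2421305111/4897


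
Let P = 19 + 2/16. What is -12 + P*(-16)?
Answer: -318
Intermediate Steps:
P = 153/8 (P = 19 + 2*(1/16) = 19 + ⅛ = 153/8 ≈ 19.125)
-12 + P*(-16) = -12 + (153/8)*(-16) = -12 - 306 = -318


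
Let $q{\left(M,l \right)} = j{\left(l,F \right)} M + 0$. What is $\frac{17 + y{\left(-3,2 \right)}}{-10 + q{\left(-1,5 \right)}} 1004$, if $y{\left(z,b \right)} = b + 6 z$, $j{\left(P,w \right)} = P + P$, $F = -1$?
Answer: $- \frac{251}{5} \approx -50.2$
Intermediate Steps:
$j{\left(P,w \right)} = 2 P$
$q{\left(M,l \right)} = 2 M l$ ($q{\left(M,l \right)} = 2 l M + 0 = 2 M l + 0 = 2 M l$)
$\frac{17 + y{\left(-3,2 \right)}}{-10 + q{\left(-1,5 \right)}} 1004 = \frac{17 + \left(2 + 6 \left(-3\right)\right)}{-10 + 2 \left(-1\right) 5} \cdot 1004 = \frac{17 + \left(2 - 18\right)}{-10 - 10} \cdot 1004 = \frac{17 - 16}{-20} \cdot 1004 = 1 \left(- \frac{1}{20}\right) 1004 = \left(- \frac{1}{20}\right) 1004 = - \frac{251}{5}$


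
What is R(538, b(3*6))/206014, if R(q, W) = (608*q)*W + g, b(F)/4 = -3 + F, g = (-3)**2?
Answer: 19626249/206014 ≈ 95.267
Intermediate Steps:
g = 9
b(F) = -12 + 4*F (b(F) = 4*(-3 + F) = -12 + 4*F)
R(q, W) = 9 + 608*W*q (R(q, W) = (608*q)*W + 9 = 608*W*q + 9 = 9 + 608*W*q)
R(538, b(3*6))/206014 = (9 + 608*(-12 + 4*(3*6))*538)/206014 = (9 + 608*(-12 + 4*18)*538)*(1/206014) = (9 + 608*(-12 + 72)*538)*(1/206014) = (9 + 608*60*538)*(1/206014) = (9 + 19626240)*(1/206014) = 19626249*(1/206014) = 19626249/206014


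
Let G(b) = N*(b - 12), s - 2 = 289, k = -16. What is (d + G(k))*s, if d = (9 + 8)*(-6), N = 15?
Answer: -151902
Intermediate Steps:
s = 291 (s = 2 + 289 = 291)
G(b) = -180 + 15*b (G(b) = 15*(b - 12) = 15*(-12 + b) = -180 + 15*b)
d = -102 (d = 17*(-6) = -102)
(d + G(k))*s = (-102 + (-180 + 15*(-16)))*291 = (-102 + (-180 - 240))*291 = (-102 - 420)*291 = -522*291 = -151902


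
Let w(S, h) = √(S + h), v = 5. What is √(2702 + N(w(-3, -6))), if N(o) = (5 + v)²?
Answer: √2802 ≈ 52.934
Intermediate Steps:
N(o) = 100 (N(o) = (5 + 5)² = 10² = 100)
√(2702 + N(w(-3, -6))) = √(2702 + 100) = √2802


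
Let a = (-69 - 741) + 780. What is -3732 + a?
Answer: -3762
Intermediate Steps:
a = -30 (a = -810 + 780 = -30)
-3732 + a = -3732 - 30 = -3762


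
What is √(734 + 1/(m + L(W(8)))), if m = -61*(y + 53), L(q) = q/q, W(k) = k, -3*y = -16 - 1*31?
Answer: √115846425557/12563 ≈ 27.092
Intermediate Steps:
y = 47/3 (y = -(-16 - 1*31)/3 = -(-16 - 31)/3 = -⅓*(-47) = 47/3 ≈ 15.667)
L(q) = 1
m = -12566/3 (m = -61*(47/3 + 53) = -61*206/3 = -12566/3 ≈ -4188.7)
√(734 + 1/(m + L(W(8)))) = √(734 + 1/(-12566/3 + 1)) = √(734 + 1/(-12563/3)) = √(734 - 3/12563) = √(9221239/12563) = √115846425557/12563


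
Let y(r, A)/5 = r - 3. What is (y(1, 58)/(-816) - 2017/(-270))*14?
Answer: 961667/9180 ≈ 104.76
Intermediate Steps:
y(r, A) = -15 + 5*r (y(r, A) = 5*(r - 3) = 5*(-3 + r) = -15 + 5*r)
(y(1, 58)/(-816) - 2017/(-270))*14 = ((-15 + 5*1)/(-816) - 2017/(-270))*14 = ((-15 + 5)*(-1/816) - 2017*(-1/270))*14 = (-10*(-1/816) + 2017/270)*14 = (5/408 + 2017/270)*14 = (137381/18360)*14 = 961667/9180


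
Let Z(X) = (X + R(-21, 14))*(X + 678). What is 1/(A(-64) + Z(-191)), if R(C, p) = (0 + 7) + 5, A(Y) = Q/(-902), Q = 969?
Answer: -902/78631015 ≈ -1.1471e-5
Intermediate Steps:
A(Y) = -969/902 (A(Y) = 969/(-902) = 969*(-1/902) = -969/902)
R(C, p) = 12 (R(C, p) = 7 + 5 = 12)
Z(X) = (12 + X)*(678 + X) (Z(X) = (X + 12)*(X + 678) = (12 + X)*(678 + X))
1/(A(-64) + Z(-191)) = 1/(-969/902 + (8136 + (-191)² + 690*(-191))) = 1/(-969/902 + (8136 + 36481 - 131790)) = 1/(-969/902 - 87173) = 1/(-78631015/902) = -902/78631015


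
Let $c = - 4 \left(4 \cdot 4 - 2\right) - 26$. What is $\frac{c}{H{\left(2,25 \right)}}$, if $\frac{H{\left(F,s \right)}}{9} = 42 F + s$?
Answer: $- \frac{82}{981} \approx -0.083588$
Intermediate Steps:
$H{\left(F,s \right)} = 9 s + 378 F$ ($H{\left(F,s \right)} = 9 \left(42 F + s\right) = 9 \left(s + 42 F\right) = 9 s + 378 F$)
$c = -82$ ($c = - 4 \left(16 - 2\right) - 26 = \left(-4\right) 14 - 26 = -56 - 26 = -82$)
$\frac{c}{H{\left(2,25 \right)}} = - \frac{82}{9 \cdot 25 + 378 \cdot 2} = - \frac{82}{225 + 756} = - \frac{82}{981}$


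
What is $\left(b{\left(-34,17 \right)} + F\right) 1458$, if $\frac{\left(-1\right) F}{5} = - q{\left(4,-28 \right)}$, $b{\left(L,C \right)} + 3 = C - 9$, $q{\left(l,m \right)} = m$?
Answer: $-196830$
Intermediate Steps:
$b{\left(L,C \right)} = -12 + C$ ($b{\left(L,C \right)} = -3 + \left(C - 9\right) = -3 + \left(-9 + C\right) = -12 + C$)
$F = -140$ ($F = - 5 \left(\left(-1\right) \left(-28\right)\right) = \left(-5\right) 28 = -140$)
$\left(b{\left(-34,17 \right)} + F\right) 1458 = \left(\left(-12 + 17\right) - 140\right) 1458 = \left(5 - 140\right) 1458 = \left(-135\right) 1458 = -196830$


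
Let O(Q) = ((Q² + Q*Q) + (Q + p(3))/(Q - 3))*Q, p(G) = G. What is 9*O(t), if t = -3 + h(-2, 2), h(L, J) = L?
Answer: -9045/4 ≈ -2261.3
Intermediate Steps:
t = -5 (t = -3 - 2 = -5)
O(Q) = Q*(2*Q² + (3 + Q)/(-3 + Q)) (O(Q) = ((Q² + Q*Q) + (Q + 3)/(Q - 3))*Q = ((Q² + Q²) + (3 + Q)/(-3 + Q))*Q = (2*Q² + (3 + Q)/(-3 + Q))*Q = Q*(2*Q² + (3 + Q)/(-3 + Q)))
9*O(t) = 9*(-5*(3 - 5 - 6*(-5)² + 2*(-5)³)/(-3 - 5)) = 9*(-5*(3 - 5 - 6*25 + 2*(-125))/(-8)) = 9*(-5*(-⅛)*(3 - 5 - 150 - 250)) = 9*(-5*(-⅛)*(-402)) = 9*(-1005/4) = -9045/4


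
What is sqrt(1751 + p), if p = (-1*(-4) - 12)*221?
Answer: I*sqrt(17) ≈ 4.1231*I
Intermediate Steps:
p = -1768 (p = (4 - 12)*221 = -8*221 = -1768)
sqrt(1751 + p) = sqrt(1751 - 1768) = sqrt(-17) = I*sqrt(17)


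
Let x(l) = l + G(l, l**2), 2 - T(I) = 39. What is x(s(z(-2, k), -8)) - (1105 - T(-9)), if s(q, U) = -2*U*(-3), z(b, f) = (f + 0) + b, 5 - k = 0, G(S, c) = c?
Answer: 1114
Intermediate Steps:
k = 5 (k = 5 - 1*0 = 5 + 0 = 5)
T(I) = -37 (T(I) = 2 - 1*39 = 2 - 39 = -37)
z(b, f) = b + f (z(b, f) = f + b = b + f)
s(q, U) = 6*U
x(l) = l + l**2
x(s(z(-2, k), -8)) - (1105 - T(-9)) = (6*(-8))*(1 + 6*(-8)) - (1105 - 1*(-37)) = -48*(1 - 48) - (1105 + 37) = -48*(-47) - 1*1142 = 2256 - 1142 = 1114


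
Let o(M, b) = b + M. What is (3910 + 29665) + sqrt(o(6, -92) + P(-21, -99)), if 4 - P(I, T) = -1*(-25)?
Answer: 33575 + I*sqrt(107) ≈ 33575.0 + 10.344*I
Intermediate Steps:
o(M, b) = M + b
P(I, T) = -21 (P(I, T) = 4 - (-1)*(-25) = 4 - 1*25 = 4 - 25 = -21)
(3910 + 29665) + sqrt(o(6, -92) + P(-21, -99)) = (3910 + 29665) + sqrt((6 - 92) - 21) = 33575 + sqrt(-86 - 21) = 33575 + sqrt(-107) = 33575 + I*sqrt(107)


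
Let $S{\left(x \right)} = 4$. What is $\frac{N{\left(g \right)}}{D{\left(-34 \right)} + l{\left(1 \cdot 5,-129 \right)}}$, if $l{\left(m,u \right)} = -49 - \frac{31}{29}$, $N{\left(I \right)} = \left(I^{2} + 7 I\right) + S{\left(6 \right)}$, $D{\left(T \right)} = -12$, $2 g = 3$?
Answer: $- \frac{1943}{7200} \approx -0.26986$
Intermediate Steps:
$g = \frac{3}{2}$ ($g = \frac{1}{2} \cdot 3 = \frac{3}{2} \approx 1.5$)
$N{\left(I \right)} = 4 + I^{2} + 7 I$ ($N{\left(I \right)} = \left(I^{2} + 7 I\right) + 4 = 4 + I^{2} + 7 I$)
$l{\left(m,u \right)} = - \frac{1452}{29}$ ($l{\left(m,u \right)} = -49 - 31 \cdot \frac{1}{29} = -49 - \frac{31}{29} = - \frac{1452}{29}$)
$\frac{N{\left(g \right)}}{D{\left(-34 \right)} + l{\left(1 \cdot 5,-129 \right)}} = \frac{4 + \left(\frac{3}{2}\right)^{2} + 7 \cdot \frac{3}{2}}{-12 - \frac{1452}{29}} = \frac{4 + \frac{9}{4} + \frac{21}{2}}{- \frac{1800}{29}} = \frac{67}{4} \left(- \frac{29}{1800}\right) = - \frac{1943}{7200}$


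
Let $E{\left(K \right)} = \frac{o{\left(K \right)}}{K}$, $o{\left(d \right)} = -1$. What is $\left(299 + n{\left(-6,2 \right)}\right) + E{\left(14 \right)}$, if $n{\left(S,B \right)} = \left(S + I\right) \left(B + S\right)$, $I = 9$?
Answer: $\frac{4017}{14} \approx 286.93$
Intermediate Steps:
$n{\left(S,B \right)} = \left(9 + S\right) \left(B + S\right)$ ($n{\left(S,B \right)} = \left(S + 9\right) \left(B + S\right) = \left(9 + S\right) \left(B + S\right)$)
$E{\left(K \right)} = - \frac{1}{K}$
$\left(299 + n{\left(-6,2 \right)}\right) + E{\left(14 \right)} = \left(299 + \left(\left(-6\right)^{2} + 9 \cdot 2 + 9 \left(-6\right) + 2 \left(-6\right)\right)\right) - \frac{1}{14} = \left(299 + \left(36 + 18 - 54 - 12\right)\right) - \frac{1}{14} = \left(299 - 12\right) - \frac{1}{14} = 287 - \frac{1}{14} = \frac{4017}{14}$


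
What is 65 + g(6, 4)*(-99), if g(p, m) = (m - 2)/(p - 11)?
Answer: 523/5 ≈ 104.60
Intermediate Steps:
g(p, m) = (-2 + m)/(-11 + p)
65 + g(6, 4)*(-99) = 65 + ((-2 + 4)/(-11 + 6))*(-99) = 65 + (2/(-5))*(-99) = 65 - ⅕*2*(-99) = 65 - ⅖*(-99) = 65 + 198/5 = 523/5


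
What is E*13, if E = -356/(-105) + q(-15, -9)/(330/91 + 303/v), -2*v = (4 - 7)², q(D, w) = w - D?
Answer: 39127153/913080 ≈ 42.852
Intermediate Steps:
v = -9/2 (v = -(4 - 7)²/2 = -½*(-3)² = -½*9 = -9/2 ≈ -4.5000)
E = 3009781/913080 (E = -356/(-105) + (-9 - 1*(-15))/(330/91 + 303/(-9/2)) = -356*(-1/105) + (-9 + 15)/(330*(1/91) + 303*(-2/9)) = 356/105 + 6/(330/91 - 202/3) = 356/105 + 6/(-17392/273) = 356/105 + 6*(-273/17392) = 356/105 - 819/8696 = 3009781/913080 ≈ 3.2963)
E*13 = (3009781/913080)*13 = 39127153/913080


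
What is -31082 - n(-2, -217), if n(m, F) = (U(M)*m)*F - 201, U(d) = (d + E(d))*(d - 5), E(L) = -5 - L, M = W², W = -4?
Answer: -7011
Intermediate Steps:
M = 16 (M = (-4)² = 16)
U(d) = 25 - 5*d (U(d) = (d + (-5 - d))*(d - 5) = -5*(-5 + d) = 25 - 5*d)
n(m, F) = -201 - 55*F*m (n(m, F) = ((25 - 5*16)*m)*F - 201 = ((25 - 80)*m)*F - 201 = (-55*m)*F - 201 = -55*F*m - 201 = -201 - 55*F*m)
-31082 - n(-2, -217) = -31082 - (-201 - 55*(-217)*(-2)) = -31082 - (-201 - 23870) = -31082 - 1*(-24071) = -31082 + 24071 = -7011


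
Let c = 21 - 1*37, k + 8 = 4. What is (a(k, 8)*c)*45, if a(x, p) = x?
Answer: 2880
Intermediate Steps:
k = -4 (k = -8 + 4 = -4)
c = -16 (c = 21 - 37 = -16)
(a(k, 8)*c)*45 = -4*(-16)*45 = 64*45 = 2880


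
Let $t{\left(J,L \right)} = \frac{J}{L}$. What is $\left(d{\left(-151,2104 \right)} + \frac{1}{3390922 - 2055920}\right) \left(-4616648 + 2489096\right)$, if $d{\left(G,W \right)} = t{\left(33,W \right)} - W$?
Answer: $\frac{785833159413065064}{175552763} \approx 4.4763 \cdot 10^{9}$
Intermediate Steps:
$d{\left(G,W \right)} = - W + \frac{33}{W}$ ($d{\left(G,W \right)} = \frac{33}{W} - W = - W + \frac{33}{W}$)
$\left(d{\left(-151,2104 \right)} + \frac{1}{3390922 - 2055920}\right) \left(-4616648 + 2489096\right) = \left(\left(\left(-1\right) 2104 + \frac{33}{2104}\right) + \frac{1}{3390922 - 2055920}\right) \left(-4616648 + 2489096\right) = \left(\left(-2104 + 33 \cdot \frac{1}{2104}\right) + \frac{1}{1335002}\right) \left(-2127552\right) = \left(\left(-2104 + \frac{33}{2104}\right) + \frac{1}{1335002}\right) \left(-2127552\right) = \left(- \frac{4426783}{2104} + \frac{1}{1335002}\right) \left(-2127552\right) = \left(- \frac{2954882078231}{1404422104}\right) \left(-2127552\right) = \frac{785833159413065064}{175552763}$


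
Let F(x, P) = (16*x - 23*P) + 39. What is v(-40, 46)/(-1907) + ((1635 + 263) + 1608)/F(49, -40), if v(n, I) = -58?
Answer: 6787036/3323901 ≈ 2.0419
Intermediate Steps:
F(x, P) = 39 - 23*P + 16*x (F(x, P) = (-23*P + 16*x) + 39 = 39 - 23*P + 16*x)
v(-40, 46)/(-1907) + ((1635 + 263) + 1608)/F(49, -40) = -58/(-1907) + ((1635 + 263) + 1608)/(39 - 23*(-40) + 16*49) = -58*(-1/1907) + (1898 + 1608)/(39 + 920 + 784) = 58/1907 + 3506/1743 = 6787036/3323901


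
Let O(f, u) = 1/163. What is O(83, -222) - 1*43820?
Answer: -7142659/163 ≈ -43820.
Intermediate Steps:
O(f, u) = 1/163
O(83, -222) - 1*43820 = 1/163 - 1*43820 = 1/163 - 43820 = -7142659/163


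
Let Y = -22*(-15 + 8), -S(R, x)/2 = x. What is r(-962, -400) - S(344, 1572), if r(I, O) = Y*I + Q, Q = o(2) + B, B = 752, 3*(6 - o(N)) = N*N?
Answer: -432742/3 ≈ -1.4425e+5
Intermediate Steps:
o(N) = 6 - N**2/3 (o(N) = 6 - N*N/3 = 6 - N**2/3)
S(R, x) = -2*x
Y = 154 (Y = -22*(-7) = 154)
Q = 2270/3 (Q = (6 - 1/3*2**2) + 752 = (6 - 1/3*4) + 752 = (6 - 4/3) + 752 = 14/3 + 752 = 2270/3 ≈ 756.67)
r(I, O) = 2270/3 + 154*I (r(I, O) = 154*I + 2270/3 = 2270/3 + 154*I)
r(-962, -400) - S(344, 1572) = (2270/3 + 154*(-962)) - (-2)*1572 = (2270/3 - 148148) - 1*(-3144) = -442174/3 + 3144 = -432742/3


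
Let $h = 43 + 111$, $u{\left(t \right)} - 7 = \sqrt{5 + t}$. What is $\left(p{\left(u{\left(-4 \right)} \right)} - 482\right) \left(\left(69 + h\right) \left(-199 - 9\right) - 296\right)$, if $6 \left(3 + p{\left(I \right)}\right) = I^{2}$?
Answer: $22141880$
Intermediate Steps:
$u{\left(t \right)} = 7 + \sqrt{5 + t}$
$h = 154$
$p{\left(I \right)} = -3 + \frac{I^{2}}{6}$
$\left(p{\left(u{\left(-4 \right)} \right)} - 482\right) \left(\left(69 + h\right) \left(-199 - 9\right) - 296\right) = \left(\left(-3 + \frac{\left(7 + \sqrt{5 - 4}\right)^{2}}{6}\right) - 482\right) \left(\left(69 + 154\right) \left(-199 - 9\right) - 296\right) = \left(\left(-3 + \frac{\left(7 + \sqrt{1}\right)^{2}}{6}\right) - 482\right) \left(223 \left(-208\right) - 296\right) = \left(\left(-3 + \frac{\left(7 + 1\right)^{2}}{6}\right) - 482\right) \left(-46384 - 296\right) = \left(\left(-3 + \frac{8^{2}}{6}\right) - 482\right) \left(-46680\right) = \left(\left(-3 + \frac{1}{6} \cdot 64\right) - 482\right) \left(-46680\right) = \left(\left(-3 + \frac{32}{3}\right) - 482\right) \left(-46680\right) = \left(\frac{23}{3} - 482\right) \left(-46680\right) = \left(- \frac{1423}{3}\right) \left(-46680\right) = 22141880$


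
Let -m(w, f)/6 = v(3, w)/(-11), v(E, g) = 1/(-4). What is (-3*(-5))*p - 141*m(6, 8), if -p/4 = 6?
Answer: -7497/22 ≈ -340.77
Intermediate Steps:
p = -24 (p = -4*6 = -24)
v(E, g) = -¼
m(w, f) = -3/22 (m(w, f) = -(-3)/(2*(-11)) = -(-3)*(-1)/(2*11) = -6*1/44 = -3/22)
(-3*(-5))*p - 141*m(6, 8) = -3*(-5)*(-24) - 141*(-3/22) = 15*(-24) + 423/22 = -360 + 423/22 = -7497/22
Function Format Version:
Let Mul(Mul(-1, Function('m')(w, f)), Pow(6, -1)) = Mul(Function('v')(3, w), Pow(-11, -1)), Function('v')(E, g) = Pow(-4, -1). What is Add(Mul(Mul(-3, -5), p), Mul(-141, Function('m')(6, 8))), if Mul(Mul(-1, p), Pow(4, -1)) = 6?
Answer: Rational(-7497, 22) ≈ -340.77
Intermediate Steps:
p = -24 (p = Mul(-4, 6) = -24)
Function('v')(E, g) = Rational(-1, 4)
Function('m')(w, f) = Rational(-3, 22) (Function('m')(w, f) = Mul(-6, Mul(Rational(-1, 4), Pow(-11, -1))) = Mul(-6, Mul(Rational(-1, 4), Rational(-1, 11))) = Mul(-6, Rational(1, 44)) = Rational(-3, 22))
Add(Mul(Mul(-3, -5), p), Mul(-141, Function('m')(6, 8))) = Add(Mul(Mul(-3, -5), -24), Mul(-141, Rational(-3, 22))) = Add(Mul(15, -24), Rational(423, 22)) = Add(-360, Rational(423, 22)) = Rational(-7497, 22)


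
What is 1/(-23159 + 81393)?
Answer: 1/58234 ≈ 1.7172e-5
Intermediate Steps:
1/(-23159 + 81393) = 1/58234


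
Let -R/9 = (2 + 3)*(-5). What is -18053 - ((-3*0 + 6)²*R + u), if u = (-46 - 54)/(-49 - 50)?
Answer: -2589247/99 ≈ -26154.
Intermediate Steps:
u = 100/99 (u = -100/(-99) = -100*(-1/99) = 100/99 ≈ 1.0101)
R = 225 (R = -9*(2 + 3)*(-5) = -45*(-5) = -9*(-25) = 225)
-18053 - ((-3*0 + 6)²*R + u) = -18053 - ((-3*0 + 6)²*225 + 100/99) = -18053 - ((0 + 6)²*225 + 100/99) = -18053 - (6²*225 + 100/99) = -18053 - (36*225 + 100/99) = -18053 - (8100 + 100/99) = -18053 - 1*802000/99 = -18053 - 802000/99 = -2589247/99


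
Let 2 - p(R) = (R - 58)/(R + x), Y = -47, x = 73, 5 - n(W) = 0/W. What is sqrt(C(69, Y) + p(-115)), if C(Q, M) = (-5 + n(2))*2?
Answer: I*sqrt(3738)/42 ≈ 1.4557*I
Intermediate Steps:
n(W) = 5 (n(W) = 5 - 0/W = 5 - 1*0 = 5 + 0 = 5)
C(Q, M) = 0 (C(Q, M) = (-5 + 5)*2 = 0*2 = 0)
p(R) = 2 - (-58 + R)/(73 + R) (p(R) = 2 - (R - 58)/(R + 73) = 2 - (-58 + R)/(73 + R))
sqrt(C(69, Y) + p(-115)) = sqrt(0 + (204 - 115)/(73 - 115)) = sqrt(0 + 89/(-42)) = sqrt(0 - 1/42*89) = sqrt(0 - 89/42) = sqrt(-89/42) = I*sqrt(3738)/42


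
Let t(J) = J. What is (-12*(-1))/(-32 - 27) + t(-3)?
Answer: -189/59 ≈ -3.2034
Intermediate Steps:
(-12*(-1))/(-32 - 27) + t(-3) = (-12*(-1))/(-32 - 27) - 3 = 12/(-59) - 3 = -1/59*12 - 3 = -12/59 - 3 = -189/59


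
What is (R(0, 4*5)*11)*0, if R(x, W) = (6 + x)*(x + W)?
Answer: 0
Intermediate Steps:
R(x, W) = (6 + x)*(W + x)
(R(0, 4*5)*11)*0 = ((0² + 6*(4*5) + 6*0 + (4*5)*0)*11)*0 = ((0 + 6*20 + 0 + 20*0)*11)*0 = ((0 + 120 + 0 + 0)*11)*0 = (120*11)*0 = 1320*0 = 0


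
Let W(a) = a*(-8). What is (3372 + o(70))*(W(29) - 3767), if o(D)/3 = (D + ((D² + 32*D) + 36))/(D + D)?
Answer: -987389091/70 ≈ -1.4106e+7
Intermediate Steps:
o(D) = 3*(36 + D² + 33*D)/(2*D) (o(D) = 3*((D + ((D² + 32*D) + 36))/(D + D)) = 3*((D + (36 + D² + 32*D))/((2*D))) = 3*((36 + D² + 33*D)*(1/(2*D))) = 3*((36 + D² + 33*D)/(2*D)) = 3*(36 + D² + 33*D)/(2*D))
W(a) = -8*a
(3372 + o(70))*(W(29) - 3767) = (3372 + (3/2)*(36 + 70*(33 + 70))/70)*(-8*29 - 3767) = (3372 + (3/2)*(1/70)*(36 + 70*103))*(-232 - 3767) = (3372 + (3/2)*(1/70)*(36 + 7210))*(-3999) = (3372 + (3/2)*(1/70)*7246)*(-3999) = (3372 + 10869/70)*(-3999) = (246909/70)*(-3999) = -987389091/70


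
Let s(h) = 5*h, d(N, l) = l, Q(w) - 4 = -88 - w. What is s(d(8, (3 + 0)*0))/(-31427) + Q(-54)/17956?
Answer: -15/8978 ≈ -0.0016707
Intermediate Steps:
Q(w) = -84 - w (Q(w) = 4 + (-88 - w) = -84 - w)
s(d(8, (3 + 0)*0))/(-31427) + Q(-54)/17956 = (5*((3 + 0)*0))/(-31427) + (-84 - 1*(-54))/17956 = (5*(3*0))*(-1/31427) + (-84 + 54)*(1/17956) = (5*0)*(-1/31427) - 30*1/17956 = 0*(-1/31427) - 15/8978 = 0 - 15/8978 = -15/8978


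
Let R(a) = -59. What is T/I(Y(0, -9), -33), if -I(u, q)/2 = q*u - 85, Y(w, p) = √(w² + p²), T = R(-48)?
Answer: -59/764 ≈ -0.077225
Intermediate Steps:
T = -59
Y(w, p) = √(p² + w²)
I(u, q) = 170 - 2*q*u (I(u, q) = -2*(q*u - 85) = -2*(-85 + q*u) = 170 - 2*q*u)
T/I(Y(0, -9), -33) = -59/(170 - 2*(-33)*√((-9)² + 0²)) = -59/(170 - 2*(-33)*√(81 + 0)) = -59/(170 - 2*(-33)*√81) = -59/(170 - 2*(-33)*9) = -59/(170 + 594) = -59/764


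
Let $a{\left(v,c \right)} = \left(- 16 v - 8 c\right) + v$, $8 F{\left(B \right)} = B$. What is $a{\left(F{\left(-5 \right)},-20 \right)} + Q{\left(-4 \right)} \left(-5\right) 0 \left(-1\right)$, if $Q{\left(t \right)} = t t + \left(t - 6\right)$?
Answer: $\frac{1355}{8} \approx 169.38$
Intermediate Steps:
$Q{\left(t \right)} = -6 + t + t^{2}$ ($Q{\left(t \right)} = t^{2} + \left(t - 6\right) = t^{2} + \left(-6 + t\right) = -6 + t + t^{2}$)
$F{\left(B \right)} = \frac{B}{8}$
$a{\left(v,c \right)} = - 15 v - 8 c$
$a{\left(F{\left(-5 \right)},-20 \right)} + Q{\left(-4 \right)} \left(-5\right) 0 \left(-1\right) = \left(- 15 \cdot \frac{1}{8} \left(-5\right) - -160\right) + \left(-6 - 4 + \left(-4\right)^{2}\right) \left(-5\right) 0 \left(-1\right) = \left(\left(-15\right) \left(- \frac{5}{8}\right) + 160\right) + \left(-6 - 4 + 16\right) 0 \left(-1\right) = \left(\frac{75}{8} + 160\right) + 6 \cdot 0 = \frac{1355}{8} + 0 = \frac{1355}{8}$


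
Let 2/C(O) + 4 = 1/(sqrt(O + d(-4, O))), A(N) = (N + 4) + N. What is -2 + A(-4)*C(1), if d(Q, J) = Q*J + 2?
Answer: -2/17 - 8*I/17 ≈ -0.11765 - 0.47059*I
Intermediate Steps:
A(N) = 4 + 2*N (A(N) = (4 + N) + N = 4 + 2*N)
d(Q, J) = 2 + J*Q (d(Q, J) = J*Q + 2 = 2 + J*Q)
C(O) = 2/(-4 + 1/sqrt(2 - 3*O)) (C(O) = 2/(-4 + 1/(sqrt(O + (2 + O*(-4))))) = 2/(-4 + 1/(sqrt(O + (2 - 4*O)))) = 2/(-4 + 1/(sqrt(2 - 3*O))) = 2/(-4 + 1/sqrt(2 - 3*O)))
-2 + A(-4)*C(1) = -2 + (4 + 2*(-4))*(-2*sqrt(2 - 3*1)/(-1 + 4*sqrt(2 - 3*1))) = -2 + (4 - 8)*(-2*sqrt(2 - 3)/(-1 + 4*sqrt(2 - 3))) = -2 - (-8)*sqrt(-1)/(-1 + 4*sqrt(-1)) = -2 - (-8)*I/(-1 + 4*I) = -2 - (-8)*(-1 - 4*I)/17*I = -2 - (-8)*I*(-1 - 4*I)/17 = -2 + 8*I*(-1 - 4*I)/17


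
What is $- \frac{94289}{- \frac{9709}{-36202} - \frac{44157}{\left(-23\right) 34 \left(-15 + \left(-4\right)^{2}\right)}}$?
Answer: $- \frac{29014328213}{17458306} \approx -1661.9$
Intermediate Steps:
$- \frac{94289}{- \frac{9709}{-36202} - \frac{44157}{\left(-23\right) 34 \left(-15 + \left(-4\right)^{2}\right)}} = - \frac{94289}{\left(-9709\right) \left(- \frac{1}{36202}\right) - \frac{44157}{\left(-782\right) \left(-15 + 16\right)}} = - \frac{94289}{\frac{9709}{36202} - \frac{44157}{\left(-782\right) 1}} = - \frac{94289}{\frac{9709}{36202} - \frac{44157}{-782}} = - \frac{94289}{\frac{9709}{36202} - - \frac{44157}{782}} = - \frac{94289}{\frac{9709}{36202} + \frac{44157}{782}} = - \frac{94289}{\frac{17458306}{307717}} = \left(-94289\right) \frac{307717}{17458306} = - \frac{29014328213}{17458306}$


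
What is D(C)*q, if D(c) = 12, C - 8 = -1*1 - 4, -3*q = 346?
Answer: -1384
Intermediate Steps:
q = -346/3 (q = -1/3*346 = -346/3 ≈ -115.33)
C = 3 (C = 8 + (-1*1 - 4) = 8 + (-1 - 4) = 8 - 5 = 3)
D(C)*q = 12*(-346/3) = -1384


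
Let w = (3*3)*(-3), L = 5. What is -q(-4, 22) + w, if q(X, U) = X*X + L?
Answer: -48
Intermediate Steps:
q(X, U) = 5 + X² (q(X, U) = X*X + 5 = X² + 5 = 5 + X²)
w = -27 (w = 9*(-3) = -27)
-q(-4, 22) + w = -(5 + (-4)²) - 27 = -(5 + 16) - 27 = -1*21 - 27 = -21 - 27 = -48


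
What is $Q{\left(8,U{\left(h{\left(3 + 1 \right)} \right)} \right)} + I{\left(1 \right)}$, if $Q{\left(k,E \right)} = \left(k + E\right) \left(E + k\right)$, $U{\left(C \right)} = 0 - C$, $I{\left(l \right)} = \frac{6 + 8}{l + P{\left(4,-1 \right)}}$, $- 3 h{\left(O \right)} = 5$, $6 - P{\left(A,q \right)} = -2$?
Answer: $95$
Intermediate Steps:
$P{\left(A,q \right)} = 8$ ($P{\left(A,q \right)} = 6 - -2 = 6 + 2 = 8$)
$h{\left(O \right)} = - \frac{5}{3}$ ($h{\left(O \right)} = \left(- \frac{1}{3}\right) 5 = - \frac{5}{3}$)
$I{\left(l \right)} = \frac{14}{8 + l}$ ($I{\left(l \right)} = \frac{6 + 8}{l + 8} = \frac{14}{8 + l}$)
$U{\left(C \right)} = - C$
$Q{\left(k,E \right)} = \left(E + k\right)^{2}$ ($Q{\left(k,E \right)} = \left(E + k\right) \left(E + k\right) = \left(E + k\right)^{2}$)
$Q{\left(8,U{\left(h{\left(3 + 1 \right)} \right)} \right)} + I{\left(1 \right)} = \left(\left(-1\right) \left(- \frac{5}{3}\right) + 8\right)^{2} + \frac{14}{8 + 1} = \left(\frac{5}{3} + 8\right)^{2} + \frac{14}{9} = \left(\frac{29}{3}\right)^{2} + 14 \cdot \frac{1}{9} = \frac{841}{9} + \frac{14}{9} = 95$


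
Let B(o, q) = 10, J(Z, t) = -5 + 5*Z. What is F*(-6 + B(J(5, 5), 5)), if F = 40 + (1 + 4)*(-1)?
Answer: 140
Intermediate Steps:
F = 35 (F = 40 + 5*(-1) = 40 - 5 = 35)
F*(-6 + B(J(5, 5), 5)) = 35*(-6 + 10) = 35*4 = 140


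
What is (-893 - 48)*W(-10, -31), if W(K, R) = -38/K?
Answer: -17879/5 ≈ -3575.8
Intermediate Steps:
(-893 - 48)*W(-10, -31) = (-893 - 48)*(-38/(-10)) = -(-35758)*(-1)/10 = -941*19/5 = -17879/5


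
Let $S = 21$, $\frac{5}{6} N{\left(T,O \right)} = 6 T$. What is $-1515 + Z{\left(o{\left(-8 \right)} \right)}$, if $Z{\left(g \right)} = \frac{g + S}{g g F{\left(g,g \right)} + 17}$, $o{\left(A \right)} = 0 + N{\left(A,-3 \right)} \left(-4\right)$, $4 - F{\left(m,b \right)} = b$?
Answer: $- \frac{2275953629970}{1502279603} \approx -1515.0$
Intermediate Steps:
$N{\left(T,O \right)} = \frac{36 T}{5}$ ($N{\left(T,O \right)} = \frac{6 \cdot 6 T}{5} = \frac{36 T}{5}$)
$F{\left(m,b \right)} = 4 - b$
$o{\left(A \right)} = - \frac{144 A}{5}$ ($o{\left(A \right)} = 0 + \frac{36 A}{5} \left(-4\right) = 0 - \frac{144 A}{5} = - \frac{144 A}{5}$)
$Z{\left(g \right)} = \frac{21 + g}{17 + g^{2} \left(4 - g\right)}$ ($Z{\left(g \right)} = \frac{g + 21}{g g \left(4 - g\right) + 17} = \frac{21 + g}{g^{2} \left(4 - g\right) + 17} = \frac{21 + g}{17 + g^{2} \left(4 - g\right)}$)
$-1515 + Z{\left(o{\left(-8 \right)} \right)} = -1515 + \frac{-21 - \left(- \frac{144}{5}\right) \left(-8\right)}{-17 + \left(\left(- \frac{144}{5}\right) \left(-8\right)\right)^{2} \left(-4 - - \frac{1152}{5}\right)} = -1515 + \frac{-21 - \frac{1152}{5}}{-17 + \left(\frac{1152}{5}\right)^{2} \left(-4 + \frac{1152}{5}\right)} = -1515 + \frac{-21 - \frac{1152}{5}}{-17 + \frac{1327104}{25} \cdot \frac{1132}{5}} = -1515 + \frac{1}{-17 + \frac{1502281728}{125}} \left(- \frac{1257}{5}\right) = -1515 + \frac{1}{\frac{1502279603}{125}} \left(- \frac{1257}{5}\right) = -1515 + \frac{125}{1502279603} \left(- \frac{1257}{5}\right) = -1515 - \frac{31425}{1502279603} = - \frac{2275953629970}{1502279603}$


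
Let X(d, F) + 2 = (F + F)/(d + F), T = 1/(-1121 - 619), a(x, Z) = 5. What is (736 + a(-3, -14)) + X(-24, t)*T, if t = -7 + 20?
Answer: 1181899/1595 ≈ 741.00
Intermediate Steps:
T = -1/1740 (T = 1/(-1740) = -1/1740 ≈ -0.00057471)
t = 13
X(d, F) = -2 + 2*F/(F + d) (X(d, F) = -2 + (F + F)/(d + F) = -2 + (2*F)/(F + d) = -2 + 2*F/(F + d))
(736 + a(-3, -14)) + X(-24, t)*T = (736 + 5) - 2*(-24)/(13 - 24)*(-1/1740) = 741 - 2*(-24)/(-11)*(-1/1740) = 741 - 2*(-24)*(-1/11)*(-1/1740) = 741 - 48/11*(-1/1740) = 741 + 4/1595 = 1181899/1595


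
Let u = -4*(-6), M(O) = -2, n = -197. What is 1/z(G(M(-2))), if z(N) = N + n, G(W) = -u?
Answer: -1/221 ≈ -0.0045249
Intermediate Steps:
u = 24
G(W) = -24 (G(W) = -1*24 = -24)
z(N) = -197 + N (z(N) = N - 197 = -197 + N)
1/z(G(M(-2))) = 1/(-197 - 24) = 1/(-221) = -1/221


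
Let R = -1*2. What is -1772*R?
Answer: 3544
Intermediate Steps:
R = -2
-1772*R = -1772*(-2) = 3544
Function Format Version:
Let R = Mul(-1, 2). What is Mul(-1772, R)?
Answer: 3544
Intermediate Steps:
R = -2
Mul(-1772, R) = Mul(-1772, -2) = 3544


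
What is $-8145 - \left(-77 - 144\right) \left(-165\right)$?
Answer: $-44610$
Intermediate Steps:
$-8145 - \left(-77 - 144\right) \left(-165\right) = -8145 - \left(-221\right) \left(-165\right) = -8145 - 36465 = -44610$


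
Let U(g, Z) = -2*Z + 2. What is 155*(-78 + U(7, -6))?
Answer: -9920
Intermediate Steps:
U(g, Z) = 2 - 2*Z
155*(-78 + U(7, -6)) = 155*(-78 + (2 - 2*(-6))) = 155*(-78 + (2 + 12)) = 155*(-78 + 14) = 155*(-64) = -9920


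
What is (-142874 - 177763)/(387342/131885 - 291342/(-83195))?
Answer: -234538966528685/4709903824 ≈ -49797.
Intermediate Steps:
(-142874 - 177763)/(387342/131885 - 291342/(-83195)) = -320637/(387342*(1/131885) - 291342*(-1/83195)) = -320637/(387342/131885 + 291342/83195) = -320637/14129711472/2194434515 = -320637*2194434515/14129711472 = -234538966528685/4709903824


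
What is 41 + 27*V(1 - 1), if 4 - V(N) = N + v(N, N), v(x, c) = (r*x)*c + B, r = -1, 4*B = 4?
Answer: 122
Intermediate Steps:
B = 1 (B = (1/4)*4 = 1)
v(x, c) = 1 - c*x (v(x, c) = (-x)*c + 1 = -c*x + 1 = 1 - c*x)
V(N) = 3 + N**2 - N (V(N) = 4 - (N + (1 - N*N)) = 4 - (N + (1 - N**2)) = 4 - (1 + N - N**2) = 4 + (-1 + N**2 - N) = 3 + N**2 - N)
41 + 27*V(1 - 1) = 41 + 27*(3 + (1 - 1)**2 - (1 - 1)) = 41 + 27*(3 + 0**2 - 1*0) = 41 + 27*(3 + 0 + 0) = 41 + 27*3 = 41 + 81 = 122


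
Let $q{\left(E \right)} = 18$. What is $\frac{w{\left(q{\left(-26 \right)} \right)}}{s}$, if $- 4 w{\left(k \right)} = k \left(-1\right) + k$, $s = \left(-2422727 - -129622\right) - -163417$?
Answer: $0$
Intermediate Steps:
$s = -2129688$ ($s = \left(-2422727 + 129622\right) + 163417 = -2293105 + 163417 = -2129688$)
$w{\left(k \right)} = 0$ ($w{\left(k \right)} = - \frac{k \left(-1\right) + k}{4} = - \frac{- k + k}{4} = \left(- \frac{1}{4}\right) 0 = 0$)
$\frac{w{\left(q{\left(-26 \right)} \right)}}{s} = \frac{0}{-2129688} = 0 \left(- \frac{1}{2129688}\right) = 0$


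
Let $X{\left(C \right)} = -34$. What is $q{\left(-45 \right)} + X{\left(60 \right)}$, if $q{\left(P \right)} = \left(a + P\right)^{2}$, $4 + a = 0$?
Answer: $2367$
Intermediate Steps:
$a = -4$ ($a = -4 + 0 = -4$)
$q{\left(P \right)} = \left(-4 + P\right)^{2}$
$q{\left(-45 \right)} + X{\left(60 \right)} = \left(-4 - 45\right)^{2} - 34 = \left(-49\right)^{2} - 34 = 2401 - 34 = 2367$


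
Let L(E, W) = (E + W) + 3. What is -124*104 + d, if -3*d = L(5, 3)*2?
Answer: -38710/3 ≈ -12903.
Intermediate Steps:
L(E, W) = 3 + E + W
d = -22/3 (d = -(3 + 5 + 3)*2/3 = -11*2/3 = -⅓*22 = -22/3 ≈ -7.3333)
-124*104 + d = -124*104 - 22/3 = -12896 - 22/3 = -38710/3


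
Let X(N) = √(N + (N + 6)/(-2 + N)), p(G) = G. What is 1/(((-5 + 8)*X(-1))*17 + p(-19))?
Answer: -19/7297 - 34*I*√6/7297 ≈ -0.0026038 - 0.011413*I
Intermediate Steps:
X(N) = √(N + (6 + N)/(-2 + N))
1/(((-5 + 8)*X(-1))*17 + p(-19)) = 1/(((-5 + 8)*√((6 + (-1)² - 1*(-1))/(-2 - 1)))*17 - 19) = 1/((3*√((6 + 1 + 1)/(-3)))*17 - 19) = 1/((3*√(-⅓*8))*17 - 19) = 1/((3*√(-8/3))*17 - 19) = 1/((3*(2*I*√6/3))*17 - 19) = 1/((2*I*√6)*17 - 19) = 1/(34*I*√6 - 19) = 1/(-19 + 34*I*√6)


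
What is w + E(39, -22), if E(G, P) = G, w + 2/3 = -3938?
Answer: -11699/3 ≈ -3899.7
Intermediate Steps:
w = -11816/3 (w = -⅔ - 3938 = -11816/3 ≈ -3938.7)
w + E(39, -22) = -11816/3 + 39 = -11699/3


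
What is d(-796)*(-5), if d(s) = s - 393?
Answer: 5945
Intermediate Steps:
d(s) = -393 + s
d(-796)*(-5) = (-393 - 796)*(-5) = -1189*(-5) = 5945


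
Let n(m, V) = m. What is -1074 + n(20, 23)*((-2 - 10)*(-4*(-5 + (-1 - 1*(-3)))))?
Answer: -3954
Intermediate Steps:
-1074 + n(20, 23)*((-2 - 10)*(-4*(-5 + (-1 - 1*(-3))))) = -1074 + 20*((-2 - 10)*(-4*(-5 + (-1 - 1*(-3))))) = -1074 + 20*(-(-48)*(-5 + (-1 + 3))) = -1074 + 20*(-(-48)*(-5 + 2)) = -1074 + 20*(-(-48)*(-3)) = -1074 + 20*(-12*12) = -1074 + 20*(-144) = -1074 - 2880 = -3954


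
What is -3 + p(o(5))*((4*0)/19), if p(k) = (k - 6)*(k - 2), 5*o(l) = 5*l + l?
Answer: -3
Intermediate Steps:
o(l) = 6*l/5 (o(l) = (5*l + l)/5 = (6*l)/5 = 6*l/5)
p(k) = (-6 + k)*(-2 + k)
-3 + p(o(5))*((4*0)/19) = -3 + (12 + ((6/5)*5)**2 - 48*5/5)*((4*0)/19) = -3 + (12 + 6**2 - 8*6)*(0*(1/19)) = -3 + (12 + 36 - 48)*0 = -3 + 0*0 = -3 + 0 = -3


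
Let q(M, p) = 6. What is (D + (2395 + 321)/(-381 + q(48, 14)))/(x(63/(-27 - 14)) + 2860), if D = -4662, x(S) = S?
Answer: -71789606/43948875 ≈ -1.6335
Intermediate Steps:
(D + (2395 + 321)/(-381 + q(48, 14)))/(x(63/(-27 - 14)) + 2860) = (-4662 + (2395 + 321)/(-381 + 6))/(63/(-27 - 14) + 2860) = (-4662 + 2716/(-375))/(63/(-41) + 2860) = (-4662 + 2716*(-1/375))/(63*(-1/41) + 2860) = (-4662 - 2716/375)/(-63/41 + 2860) = -1750966/(375*117197/41) = -1750966/375*41/117197 = -71789606/43948875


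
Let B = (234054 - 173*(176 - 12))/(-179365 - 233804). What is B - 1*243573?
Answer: -100637018519/413169 ≈ -2.4357e+5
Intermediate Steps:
B = -205682/413169 (B = (234054 - 173*164)/(-413169) = (234054 - 28372)*(-1/413169) = 205682*(-1/413169) = -205682/413169 ≈ -0.49782)
B - 1*243573 = -205682/413169 - 1*243573 = -205682/413169 - 243573 = -100637018519/413169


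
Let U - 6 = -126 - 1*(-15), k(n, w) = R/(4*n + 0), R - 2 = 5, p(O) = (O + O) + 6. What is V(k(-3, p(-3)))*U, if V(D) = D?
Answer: 245/4 ≈ 61.250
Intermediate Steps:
p(O) = 6 + 2*O (p(O) = 2*O + 6 = 6 + 2*O)
R = 7 (R = 2 + 5 = 7)
k(n, w) = 7/(4*n) (k(n, w) = 7/(4*n + 0) = 7/((4*n)) = 7*(1/(4*n)) = 7/(4*n))
U = -105 (U = 6 + (-126 - 1*(-15)) = 6 + (-126 + 15) = 6 - 111 = -105)
V(k(-3, p(-3)))*U = ((7/4)/(-3))*(-105) = ((7/4)*(-⅓))*(-105) = -7/12*(-105) = 245/4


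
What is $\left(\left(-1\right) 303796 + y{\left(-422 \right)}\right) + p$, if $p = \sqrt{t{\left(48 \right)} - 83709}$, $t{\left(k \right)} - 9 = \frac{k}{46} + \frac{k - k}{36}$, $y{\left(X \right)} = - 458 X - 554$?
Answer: $-111074 + \frac{2 i \sqrt{11069187}}{23} \approx -1.1107 \cdot 10^{5} + 289.31 i$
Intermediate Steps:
$y{\left(X \right)} = -554 - 458 X$
$t{\left(k \right)} = 9 + \frac{k}{46}$ ($t{\left(k \right)} = 9 + \left(\frac{k}{46} + \frac{k - k}{36}\right) = 9 + \left(k \frac{1}{46} + 0 \cdot \frac{1}{36}\right) = 9 + \left(\frac{k}{46} + 0\right) = 9 + \frac{k}{46}$)
$p = \frac{2 i \sqrt{11069187}}{23}$ ($p = \sqrt{\left(9 + \frac{1}{46} \cdot 48\right) - 83709} = \sqrt{\left(9 + \frac{24}{23}\right) - 83709} = \sqrt{\frac{231}{23} - 83709} = \sqrt{- \frac{1925076}{23}} = \frac{2 i \sqrt{11069187}}{23} \approx 289.31 i$)
$\left(\left(-1\right) 303796 + y{\left(-422 \right)}\right) + p = \left(\left(-1\right) 303796 - -192722\right) + \frac{2 i \sqrt{11069187}}{23} = \left(-303796 + \left(-554 + 193276\right)\right) + \frac{2 i \sqrt{11069187}}{23} = \left(-303796 + 192722\right) + \frac{2 i \sqrt{11069187}}{23} = -111074 + \frac{2 i \sqrt{11069187}}{23}$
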